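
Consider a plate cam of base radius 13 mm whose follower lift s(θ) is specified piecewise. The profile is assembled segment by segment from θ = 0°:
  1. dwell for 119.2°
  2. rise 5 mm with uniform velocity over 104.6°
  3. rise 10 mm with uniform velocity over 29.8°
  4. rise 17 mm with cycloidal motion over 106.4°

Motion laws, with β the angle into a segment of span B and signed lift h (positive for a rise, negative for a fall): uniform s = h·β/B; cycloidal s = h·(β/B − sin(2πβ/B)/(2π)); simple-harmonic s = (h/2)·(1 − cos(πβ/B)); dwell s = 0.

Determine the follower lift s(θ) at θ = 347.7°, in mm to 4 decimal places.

seg 1 [0°–119.2°] dwell: s stays 0.0000
seg 2 [119.2°–223.8°] uniform, h=5: full span → s += 5 → s = 5.0000
seg 3 [223.8°–253.6°] uniform, h=10: full span → s += 10 → s = 15.0000
seg 4 [253.6°–360°] cycloidal, h=17: θ=347.7° here. β=94.1, B=106.4. 17·(0.8844 − sin(2π·0.8844)/(2π)) = 16.8317 → s = 31.8317

31.8317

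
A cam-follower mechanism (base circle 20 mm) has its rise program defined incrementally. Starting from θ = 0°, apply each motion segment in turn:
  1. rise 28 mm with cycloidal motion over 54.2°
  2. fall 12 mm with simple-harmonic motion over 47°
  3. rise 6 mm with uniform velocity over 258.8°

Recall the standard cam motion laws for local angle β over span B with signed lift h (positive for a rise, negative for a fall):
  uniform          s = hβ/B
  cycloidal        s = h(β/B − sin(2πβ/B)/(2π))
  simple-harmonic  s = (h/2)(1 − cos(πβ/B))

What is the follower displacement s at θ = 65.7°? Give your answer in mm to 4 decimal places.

seg 1 [0°–54.2°] cycloidal, h=28: full span → s += 28 → s = 28.0000
seg 2 [54.2°–101.2°] simple-harmonic, h=-12: θ=65.7° here. β=11.5, B=47. -12/2·(1 − cos(π·0.2447)) = -1.6871 → s = 26.3129

26.3129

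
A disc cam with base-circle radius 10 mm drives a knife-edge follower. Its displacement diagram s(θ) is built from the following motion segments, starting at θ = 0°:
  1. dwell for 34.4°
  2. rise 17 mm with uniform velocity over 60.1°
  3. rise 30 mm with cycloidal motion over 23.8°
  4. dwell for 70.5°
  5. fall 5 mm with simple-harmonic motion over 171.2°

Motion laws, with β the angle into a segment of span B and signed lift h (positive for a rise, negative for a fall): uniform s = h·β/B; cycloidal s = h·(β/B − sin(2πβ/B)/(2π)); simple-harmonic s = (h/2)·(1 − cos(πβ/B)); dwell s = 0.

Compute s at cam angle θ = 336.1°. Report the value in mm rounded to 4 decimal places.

seg 1 [0°–34.4°] dwell: s stays 0.0000
seg 2 [34.4°–94.5°] uniform, h=17: full span → s += 17 → s = 17.0000
seg 3 [94.5°–118.3°] cycloidal, h=30: full span → s += 30 → s = 47.0000
seg 4 [118.3°–188.8°] dwell: s stays 47.0000
seg 5 [188.8°–360°] simple-harmonic, h=-5: θ=336.1° here. β=147.3, B=171.2. -5/2·(1 − cos(π·0.8604)) = -4.7634 → s = 42.2366

42.2366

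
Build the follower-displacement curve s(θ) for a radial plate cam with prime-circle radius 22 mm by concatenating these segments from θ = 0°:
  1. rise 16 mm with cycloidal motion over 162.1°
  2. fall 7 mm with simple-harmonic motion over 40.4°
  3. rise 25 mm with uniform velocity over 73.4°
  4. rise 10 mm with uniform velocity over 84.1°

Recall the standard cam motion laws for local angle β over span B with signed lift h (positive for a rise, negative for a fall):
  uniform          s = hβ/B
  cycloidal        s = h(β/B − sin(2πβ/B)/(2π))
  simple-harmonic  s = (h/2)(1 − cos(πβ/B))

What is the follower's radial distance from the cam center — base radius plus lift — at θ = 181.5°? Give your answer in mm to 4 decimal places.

seg 1 [0°–162.1°] cycloidal, h=16: full span → s += 16 → s = 16.0000
seg 2 [162.1°–202.5°] simple-harmonic, h=-7: θ=181.5° here. β=19.4, B=40.4. -7/2·(1 − cos(π·0.4802)) = -3.2824 → s = 12.7176
radial distance = base radius + s = 22 + 12.7176 = 34.7176

34.7176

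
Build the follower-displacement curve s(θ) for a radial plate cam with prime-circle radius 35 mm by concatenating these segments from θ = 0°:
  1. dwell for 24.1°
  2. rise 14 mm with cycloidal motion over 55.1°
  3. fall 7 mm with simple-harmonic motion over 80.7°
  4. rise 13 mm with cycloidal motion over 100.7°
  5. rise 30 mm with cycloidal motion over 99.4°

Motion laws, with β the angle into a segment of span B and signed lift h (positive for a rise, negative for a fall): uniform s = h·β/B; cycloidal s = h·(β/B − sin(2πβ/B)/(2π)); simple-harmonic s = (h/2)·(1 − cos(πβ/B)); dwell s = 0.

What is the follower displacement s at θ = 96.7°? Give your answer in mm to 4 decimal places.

seg 1 [0°–24.1°] dwell: s stays 0.0000
seg 2 [24.1°–79.2°] cycloidal, h=14: full span → s += 14 → s = 14.0000
seg 3 [79.2°–159.9°] simple-harmonic, h=-7: θ=96.7° here. β=17.5, B=80.7. -7/2·(1 − cos(π·0.2169)) = -0.7813 → s = 13.2187

13.2187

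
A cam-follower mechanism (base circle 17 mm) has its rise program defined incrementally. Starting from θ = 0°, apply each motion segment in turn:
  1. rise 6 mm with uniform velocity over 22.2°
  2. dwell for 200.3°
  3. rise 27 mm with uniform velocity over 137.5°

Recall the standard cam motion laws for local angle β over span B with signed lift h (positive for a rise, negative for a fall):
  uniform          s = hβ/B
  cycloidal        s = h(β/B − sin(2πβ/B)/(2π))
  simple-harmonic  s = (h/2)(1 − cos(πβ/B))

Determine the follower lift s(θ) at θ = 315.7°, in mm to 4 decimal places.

seg 1 [0°–22.2°] uniform, h=6: full span → s += 6 → s = 6.0000
seg 2 [22.2°–222.5°] dwell: s stays 6.0000
seg 3 [222.5°–360°] uniform, h=27: θ=315.7° here. β=93.2, B=137.5. 27·93.2/137.5 = 18.3011 → s = 24.3011

24.3011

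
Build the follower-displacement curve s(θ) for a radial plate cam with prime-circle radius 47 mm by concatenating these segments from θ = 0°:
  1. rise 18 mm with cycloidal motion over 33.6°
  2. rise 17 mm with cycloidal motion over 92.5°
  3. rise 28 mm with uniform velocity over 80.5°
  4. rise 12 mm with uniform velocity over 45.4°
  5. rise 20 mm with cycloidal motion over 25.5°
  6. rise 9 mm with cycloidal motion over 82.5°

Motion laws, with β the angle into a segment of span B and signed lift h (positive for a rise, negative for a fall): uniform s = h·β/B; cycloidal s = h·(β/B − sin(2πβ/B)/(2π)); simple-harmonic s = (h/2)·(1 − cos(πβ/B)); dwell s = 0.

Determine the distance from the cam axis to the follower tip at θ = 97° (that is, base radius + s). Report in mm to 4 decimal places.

seg 1 [0°–33.6°] cycloidal, h=18: full span → s += 18 → s = 18.0000
seg 2 [33.6°–126.1°] cycloidal, h=17: θ=97° here. β=63.4, B=92.5. 17·(0.6854 − sin(2π·0.6854)/(2π)) = 14.1377 → s = 32.1377
radial distance = base radius + s = 47 + 32.1377 = 79.1377

79.1377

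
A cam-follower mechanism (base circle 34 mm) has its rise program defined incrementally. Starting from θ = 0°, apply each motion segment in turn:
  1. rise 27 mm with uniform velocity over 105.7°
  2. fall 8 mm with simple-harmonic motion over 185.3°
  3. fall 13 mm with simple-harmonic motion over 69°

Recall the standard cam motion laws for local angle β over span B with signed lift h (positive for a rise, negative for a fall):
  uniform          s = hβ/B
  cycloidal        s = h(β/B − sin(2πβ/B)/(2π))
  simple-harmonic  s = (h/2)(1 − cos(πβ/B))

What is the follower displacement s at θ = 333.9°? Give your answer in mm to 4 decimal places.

seg 1 [0°–105.7°] uniform, h=27: full span → s += 27 → s = 27.0000
seg 2 [105.7°–291°] simple-harmonic, h=-8: full span → s += -8 → s = 19.0000
seg 3 [291°–360°] simple-harmonic, h=-13: θ=333.9° here. β=42.9, B=69. -13/2·(1 − cos(π·0.6217)) = -8.9258 → s = 10.0742

10.0742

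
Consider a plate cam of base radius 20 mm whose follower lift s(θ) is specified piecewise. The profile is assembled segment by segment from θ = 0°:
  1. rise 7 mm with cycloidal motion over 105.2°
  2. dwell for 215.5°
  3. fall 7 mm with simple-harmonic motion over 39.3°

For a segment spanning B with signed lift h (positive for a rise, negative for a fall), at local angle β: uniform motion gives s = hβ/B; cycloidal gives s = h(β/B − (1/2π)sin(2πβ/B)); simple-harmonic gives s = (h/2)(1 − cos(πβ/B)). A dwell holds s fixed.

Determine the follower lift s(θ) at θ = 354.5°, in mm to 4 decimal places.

seg 1 [0°–105.2°] cycloidal, h=7: full span → s += 7 → s = 7.0000
seg 2 [105.2°–320.7°] dwell: s stays 7.0000
seg 3 [320.7°–360°] simple-harmonic, h=-7: θ=354.5° here. β=33.8, B=39.3. -7/2·(1 − cos(π·0.8601)) = -6.6671 → s = 0.3329

0.3329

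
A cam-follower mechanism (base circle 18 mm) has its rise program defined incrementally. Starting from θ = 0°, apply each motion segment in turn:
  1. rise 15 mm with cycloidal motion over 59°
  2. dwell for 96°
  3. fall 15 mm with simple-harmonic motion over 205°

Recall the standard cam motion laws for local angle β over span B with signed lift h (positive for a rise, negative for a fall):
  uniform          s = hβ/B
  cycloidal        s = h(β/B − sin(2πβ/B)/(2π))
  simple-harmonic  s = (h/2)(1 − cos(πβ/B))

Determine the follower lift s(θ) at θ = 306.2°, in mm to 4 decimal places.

seg 1 [0°–59°] cycloidal, h=15: full span → s += 15 → s = 15.0000
seg 2 [59°–155°] dwell: s stays 15.0000
seg 3 [155°–360°] simple-harmonic, h=-15: θ=306.2° here. β=151.2, B=205. -15/2·(1 − cos(π·0.7376)) = -12.5921 → s = 2.4079

2.4079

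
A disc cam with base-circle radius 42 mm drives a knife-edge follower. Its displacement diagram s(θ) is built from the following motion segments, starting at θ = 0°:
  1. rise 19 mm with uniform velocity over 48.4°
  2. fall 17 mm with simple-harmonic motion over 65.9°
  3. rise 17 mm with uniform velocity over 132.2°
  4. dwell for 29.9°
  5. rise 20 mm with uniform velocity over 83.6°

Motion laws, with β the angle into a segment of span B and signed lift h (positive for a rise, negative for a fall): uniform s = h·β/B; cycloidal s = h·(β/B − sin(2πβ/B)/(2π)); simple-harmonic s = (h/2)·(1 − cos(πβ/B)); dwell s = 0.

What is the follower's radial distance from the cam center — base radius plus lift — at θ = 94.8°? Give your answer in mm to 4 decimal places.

seg 1 [0°–48.4°] uniform, h=19: full span → s += 19 → s = 19.0000
seg 2 [48.4°–114.3°] simple-harmonic, h=-17: θ=94.8° here. β=46.4, B=65.9. -17/2·(1 − cos(π·0.7041)) = -13.5843 → s = 5.4157
radial distance = base radius + s = 42 + 5.4157 = 47.4157

47.4157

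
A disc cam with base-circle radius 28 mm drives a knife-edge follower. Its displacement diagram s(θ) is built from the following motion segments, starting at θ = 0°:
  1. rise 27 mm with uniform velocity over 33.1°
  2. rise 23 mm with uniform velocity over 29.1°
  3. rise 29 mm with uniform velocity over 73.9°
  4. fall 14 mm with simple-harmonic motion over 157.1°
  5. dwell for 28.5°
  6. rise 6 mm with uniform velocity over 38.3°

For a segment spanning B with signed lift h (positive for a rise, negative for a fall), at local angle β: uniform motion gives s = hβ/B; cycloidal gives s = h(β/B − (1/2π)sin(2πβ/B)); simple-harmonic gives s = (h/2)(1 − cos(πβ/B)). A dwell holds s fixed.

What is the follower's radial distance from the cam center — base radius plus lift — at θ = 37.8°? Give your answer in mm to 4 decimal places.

seg 1 [0°–33.1°] uniform, h=27: full span → s += 27 → s = 27.0000
seg 2 [33.1°–62.2°] uniform, h=23: θ=37.8° here. β=4.7, B=29.1. 23·4.7/29.1 = 3.7148 → s = 30.7148
radial distance = base radius + s = 28 + 30.7148 = 58.7148

58.7148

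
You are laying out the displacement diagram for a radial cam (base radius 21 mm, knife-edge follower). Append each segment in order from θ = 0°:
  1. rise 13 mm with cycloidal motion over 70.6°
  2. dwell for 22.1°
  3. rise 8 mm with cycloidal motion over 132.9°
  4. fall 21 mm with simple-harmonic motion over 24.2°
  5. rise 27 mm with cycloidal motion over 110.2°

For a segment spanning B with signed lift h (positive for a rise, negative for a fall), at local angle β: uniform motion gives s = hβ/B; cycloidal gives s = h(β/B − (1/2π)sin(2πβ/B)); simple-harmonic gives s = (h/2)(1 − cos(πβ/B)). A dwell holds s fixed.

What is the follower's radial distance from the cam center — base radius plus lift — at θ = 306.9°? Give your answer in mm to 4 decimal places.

seg 1 [0°–70.6°] cycloidal, h=13: full span → s += 13 → s = 13.0000
seg 2 [70.6°–92.7°] dwell: s stays 13.0000
seg 3 [92.7°–225.6°] cycloidal, h=8: full span → s += 8 → s = 21.0000
seg 4 [225.6°–249.8°] simple-harmonic, h=-21: full span → s += -21 → s = 0.0000
seg 5 [249.8°–360°] cycloidal, h=27: θ=306.9° here. β=57.1, B=110.2. 27·(0.5181 − sin(2π·0.5181)/(2π)) = 14.4790 → s = 14.4790
radial distance = base radius + s = 21 + 14.4790 = 35.4790

35.4790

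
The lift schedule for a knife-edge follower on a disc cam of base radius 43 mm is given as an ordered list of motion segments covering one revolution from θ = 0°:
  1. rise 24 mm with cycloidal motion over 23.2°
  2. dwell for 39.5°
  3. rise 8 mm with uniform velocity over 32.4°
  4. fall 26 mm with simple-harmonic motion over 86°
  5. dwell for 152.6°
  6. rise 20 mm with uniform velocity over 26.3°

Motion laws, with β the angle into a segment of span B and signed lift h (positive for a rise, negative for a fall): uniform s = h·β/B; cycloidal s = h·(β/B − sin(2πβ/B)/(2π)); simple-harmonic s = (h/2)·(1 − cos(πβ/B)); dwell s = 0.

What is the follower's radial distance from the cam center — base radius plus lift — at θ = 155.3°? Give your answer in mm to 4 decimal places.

seg 1 [0°–23.2°] cycloidal, h=24: full span → s += 24 → s = 24.0000
seg 2 [23.2°–62.7°] dwell: s stays 24.0000
seg 3 [62.7°–95.1°] uniform, h=8: full span → s += 8 → s = 32.0000
seg 4 [95.1°–181.1°] simple-harmonic, h=-26: θ=155.3° here. β=60.2, B=86. -26/2·(1 − cos(π·0.7000)) = -20.6412 → s = 11.3588
radial distance = base radius + s = 43 + 11.3588 = 54.3588

54.3588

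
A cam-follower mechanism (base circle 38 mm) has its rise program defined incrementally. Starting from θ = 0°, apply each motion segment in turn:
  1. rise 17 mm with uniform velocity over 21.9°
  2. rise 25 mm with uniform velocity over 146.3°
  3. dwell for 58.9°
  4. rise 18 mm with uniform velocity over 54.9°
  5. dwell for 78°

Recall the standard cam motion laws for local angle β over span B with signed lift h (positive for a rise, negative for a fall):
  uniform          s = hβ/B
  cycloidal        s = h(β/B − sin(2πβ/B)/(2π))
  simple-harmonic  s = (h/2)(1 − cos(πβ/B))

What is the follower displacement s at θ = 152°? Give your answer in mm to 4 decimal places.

seg 1 [0°–21.9°] uniform, h=17: full span → s += 17 → s = 17.0000
seg 2 [21.9°–168.2°] uniform, h=25: θ=152° here. β=130.1, B=146.3. 25·130.1/146.3 = 22.2317 → s = 39.2317

39.2317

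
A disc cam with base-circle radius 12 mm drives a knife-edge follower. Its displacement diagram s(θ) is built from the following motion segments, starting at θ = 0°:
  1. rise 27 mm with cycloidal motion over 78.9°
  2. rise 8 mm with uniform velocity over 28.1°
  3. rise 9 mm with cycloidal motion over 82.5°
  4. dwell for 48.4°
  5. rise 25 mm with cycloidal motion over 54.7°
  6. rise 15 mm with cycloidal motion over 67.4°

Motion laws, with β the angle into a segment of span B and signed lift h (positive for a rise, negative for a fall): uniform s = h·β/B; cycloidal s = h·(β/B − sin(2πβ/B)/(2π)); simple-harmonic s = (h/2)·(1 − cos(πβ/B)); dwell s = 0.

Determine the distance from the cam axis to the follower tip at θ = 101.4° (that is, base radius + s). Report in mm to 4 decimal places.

seg 1 [0°–78.9°] cycloidal, h=27: full span → s += 27 → s = 27.0000
seg 2 [78.9°–107°] uniform, h=8: θ=101.4° here. β=22.5, B=28.1. 8·22.5/28.1 = 6.4057 → s = 33.4057
radial distance = base radius + s = 12 + 33.4057 = 45.4057

45.4057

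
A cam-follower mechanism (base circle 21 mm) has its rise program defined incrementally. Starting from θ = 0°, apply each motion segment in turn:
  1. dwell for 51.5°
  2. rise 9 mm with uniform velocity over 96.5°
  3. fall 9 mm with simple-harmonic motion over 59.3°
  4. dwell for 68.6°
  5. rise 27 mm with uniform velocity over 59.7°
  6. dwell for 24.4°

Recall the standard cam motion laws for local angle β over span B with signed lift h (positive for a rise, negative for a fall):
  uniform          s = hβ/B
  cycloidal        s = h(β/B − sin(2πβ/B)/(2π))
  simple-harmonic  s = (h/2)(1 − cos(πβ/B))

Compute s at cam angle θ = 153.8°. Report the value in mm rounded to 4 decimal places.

seg 1 [0°–51.5°] dwell: s stays 0.0000
seg 2 [51.5°–148°] uniform, h=9: full span → s += 9 → s = 9.0000
seg 3 [148°–207.3°] simple-harmonic, h=-9: θ=153.8° here. β=5.8, B=59.3. -9/2·(1 − cos(π·0.0978)) = -0.2108 → s = 8.7892

8.7892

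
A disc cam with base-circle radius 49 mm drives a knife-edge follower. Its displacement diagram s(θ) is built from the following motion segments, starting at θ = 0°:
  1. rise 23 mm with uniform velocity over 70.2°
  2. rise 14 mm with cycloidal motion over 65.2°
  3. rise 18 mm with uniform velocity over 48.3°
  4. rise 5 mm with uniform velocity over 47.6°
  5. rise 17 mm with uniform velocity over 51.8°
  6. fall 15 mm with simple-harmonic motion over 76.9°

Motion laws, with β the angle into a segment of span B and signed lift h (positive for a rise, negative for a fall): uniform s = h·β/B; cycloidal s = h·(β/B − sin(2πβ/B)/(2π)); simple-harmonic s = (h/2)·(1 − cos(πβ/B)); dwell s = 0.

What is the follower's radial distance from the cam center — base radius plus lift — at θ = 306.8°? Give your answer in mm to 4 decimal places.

seg 1 [0°–70.2°] uniform, h=23: full span → s += 23 → s = 23.0000
seg 2 [70.2°–135.4°] cycloidal, h=14: full span → s += 14 → s = 37.0000
seg 3 [135.4°–183.7°] uniform, h=18: full span → s += 18 → s = 55.0000
seg 4 [183.7°–231.3°] uniform, h=5: full span → s += 5 → s = 60.0000
seg 5 [231.3°–283.1°] uniform, h=17: full span → s += 17 → s = 77.0000
seg 6 [283.1°–360°] simple-harmonic, h=-15: θ=306.8° here. β=23.7, B=76.9. -15/2·(1 − cos(π·0.3082)) = -3.2492 → s = 73.7508
radial distance = base radius + s = 49 + 73.7508 = 122.7508

122.7508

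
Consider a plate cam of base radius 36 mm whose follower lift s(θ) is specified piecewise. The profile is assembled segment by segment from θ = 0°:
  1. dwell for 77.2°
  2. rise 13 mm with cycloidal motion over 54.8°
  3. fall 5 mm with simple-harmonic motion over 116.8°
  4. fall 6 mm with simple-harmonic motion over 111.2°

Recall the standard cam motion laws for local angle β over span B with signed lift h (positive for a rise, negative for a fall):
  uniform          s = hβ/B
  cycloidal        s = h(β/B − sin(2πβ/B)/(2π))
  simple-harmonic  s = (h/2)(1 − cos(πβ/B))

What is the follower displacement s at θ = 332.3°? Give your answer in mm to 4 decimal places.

seg 1 [0°–77.2°] dwell: s stays 0.0000
seg 2 [77.2°–132°] cycloidal, h=13: full span → s += 13 → s = 13.0000
seg 3 [132°–248.8°] simple-harmonic, h=-5: full span → s += -5 → s = 8.0000
seg 4 [248.8°–360°] simple-harmonic, h=-6: θ=332.3° here. β=83.5, B=111.2. -6/2·(1 − cos(π·0.7509)) = -5.1273 → s = 2.8727

2.8727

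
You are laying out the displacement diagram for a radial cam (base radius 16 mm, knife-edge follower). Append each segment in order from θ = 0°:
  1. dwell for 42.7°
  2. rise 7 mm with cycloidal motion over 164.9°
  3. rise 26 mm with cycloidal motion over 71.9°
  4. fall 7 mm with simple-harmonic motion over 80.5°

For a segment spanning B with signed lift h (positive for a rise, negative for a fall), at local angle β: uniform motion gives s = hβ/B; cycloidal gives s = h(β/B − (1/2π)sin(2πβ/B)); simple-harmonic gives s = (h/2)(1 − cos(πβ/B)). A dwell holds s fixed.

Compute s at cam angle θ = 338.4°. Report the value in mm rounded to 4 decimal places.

seg 1 [0°–42.7°] dwell: s stays 0.0000
seg 2 [42.7°–207.6°] cycloidal, h=7: full span → s += 7 → s = 7.0000
seg 3 [207.6°–279.5°] cycloidal, h=26: full span → s += 26 → s = 33.0000
seg 4 [279.5°–360°] simple-harmonic, h=-7: θ=338.4° here. β=58.9, B=80.5. -7/2·(1 − cos(π·0.7317)) = -5.8284 → s = 27.1716

27.1716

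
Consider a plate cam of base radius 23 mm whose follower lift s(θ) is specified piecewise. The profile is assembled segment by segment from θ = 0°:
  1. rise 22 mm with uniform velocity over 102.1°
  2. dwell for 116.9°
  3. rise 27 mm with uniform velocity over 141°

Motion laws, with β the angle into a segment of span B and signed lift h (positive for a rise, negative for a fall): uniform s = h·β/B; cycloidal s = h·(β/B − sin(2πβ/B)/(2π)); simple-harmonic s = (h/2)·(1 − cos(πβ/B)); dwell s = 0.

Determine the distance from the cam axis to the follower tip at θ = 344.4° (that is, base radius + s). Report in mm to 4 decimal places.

seg 1 [0°–102.1°] uniform, h=22: full span → s += 22 → s = 22.0000
seg 2 [102.1°–219°] dwell: s stays 22.0000
seg 3 [219°–360°] uniform, h=27: θ=344.4° here. β=125.4, B=141. 27·125.4/141 = 24.0128 → s = 46.0128
radial distance = base radius + s = 23 + 46.0128 = 69.0128

69.0128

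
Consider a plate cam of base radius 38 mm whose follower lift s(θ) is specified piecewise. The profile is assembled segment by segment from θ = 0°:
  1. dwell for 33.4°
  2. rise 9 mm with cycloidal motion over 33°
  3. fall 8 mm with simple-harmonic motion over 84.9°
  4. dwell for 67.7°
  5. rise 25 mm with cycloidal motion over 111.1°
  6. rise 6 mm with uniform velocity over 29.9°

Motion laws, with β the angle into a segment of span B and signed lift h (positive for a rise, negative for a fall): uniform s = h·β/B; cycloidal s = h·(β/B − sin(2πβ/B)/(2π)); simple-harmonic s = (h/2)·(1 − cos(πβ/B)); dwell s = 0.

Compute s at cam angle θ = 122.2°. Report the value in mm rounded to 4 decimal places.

seg 1 [0°–33.4°] dwell: s stays 0.0000
seg 2 [33.4°–66.4°] cycloidal, h=9: full span → s += 9 → s = 9.0000
seg 3 [66.4°–151.3°] simple-harmonic, h=-8: θ=122.2° here. β=55.8, B=84.9. -8/2·(1 − cos(π·0.6572)) = -5.8966 → s = 3.1034

3.1034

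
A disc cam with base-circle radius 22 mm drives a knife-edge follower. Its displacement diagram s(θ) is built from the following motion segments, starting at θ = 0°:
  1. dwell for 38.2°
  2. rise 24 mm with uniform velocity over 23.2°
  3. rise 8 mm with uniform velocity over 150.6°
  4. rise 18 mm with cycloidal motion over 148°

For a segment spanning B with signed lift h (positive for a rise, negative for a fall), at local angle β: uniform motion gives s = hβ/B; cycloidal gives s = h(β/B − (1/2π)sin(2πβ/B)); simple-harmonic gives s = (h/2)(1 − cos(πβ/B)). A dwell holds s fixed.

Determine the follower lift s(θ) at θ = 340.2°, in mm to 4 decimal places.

seg 1 [0°–38.2°] dwell: s stays 0.0000
seg 2 [38.2°–61.4°] uniform, h=24: full span → s += 24 → s = 24.0000
seg 3 [61.4°–212°] uniform, h=8: full span → s += 8 → s = 32.0000
seg 4 [212°–360°] cycloidal, h=18: θ=340.2° here. β=128.2, B=148. 18·(0.8662 − sin(2π·0.8662)/(2π)) = 17.7263 → s = 49.7263

49.7263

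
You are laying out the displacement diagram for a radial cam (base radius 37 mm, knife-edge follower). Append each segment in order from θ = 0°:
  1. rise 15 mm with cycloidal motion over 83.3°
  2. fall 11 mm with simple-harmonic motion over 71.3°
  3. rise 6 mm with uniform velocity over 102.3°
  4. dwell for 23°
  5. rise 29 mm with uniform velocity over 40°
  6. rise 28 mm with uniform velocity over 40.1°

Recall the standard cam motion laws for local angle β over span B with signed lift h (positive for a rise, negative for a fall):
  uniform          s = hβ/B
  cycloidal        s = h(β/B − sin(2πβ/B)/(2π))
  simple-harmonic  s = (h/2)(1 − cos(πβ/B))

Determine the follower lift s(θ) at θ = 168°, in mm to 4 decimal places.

seg 1 [0°–83.3°] cycloidal, h=15: full span → s += 15 → s = 15.0000
seg 2 [83.3°–154.6°] simple-harmonic, h=-11: full span → s += -11 → s = 4.0000
seg 3 [154.6°–256.9°] uniform, h=6: θ=168° here. β=13.4, B=102.3. 6·13.4/102.3 = 0.7859 → s = 4.7859

4.7859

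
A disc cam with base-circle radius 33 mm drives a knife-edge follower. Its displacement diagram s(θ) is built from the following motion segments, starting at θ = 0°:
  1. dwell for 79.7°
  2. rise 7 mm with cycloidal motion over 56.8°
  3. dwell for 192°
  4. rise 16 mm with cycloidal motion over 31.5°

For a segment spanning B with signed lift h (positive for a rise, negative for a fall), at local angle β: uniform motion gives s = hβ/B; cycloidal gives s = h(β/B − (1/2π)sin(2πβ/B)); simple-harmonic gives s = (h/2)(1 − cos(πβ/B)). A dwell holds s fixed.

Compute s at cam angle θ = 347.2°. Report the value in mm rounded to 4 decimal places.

seg 1 [0°–79.7°] dwell: s stays 0.0000
seg 2 [79.7°–136.5°] cycloidal, h=7: full span → s += 7 → s = 7.0000
seg 3 [136.5°–328.5°] dwell: s stays 7.0000
seg 4 [328.5°–360°] cycloidal, h=16: θ=347.2° here. β=18.7, B=31.5. 16·(0.5937 − sin(2π·0.5937)/(2π)) = 10.9118 → s = 17.9118

17.9118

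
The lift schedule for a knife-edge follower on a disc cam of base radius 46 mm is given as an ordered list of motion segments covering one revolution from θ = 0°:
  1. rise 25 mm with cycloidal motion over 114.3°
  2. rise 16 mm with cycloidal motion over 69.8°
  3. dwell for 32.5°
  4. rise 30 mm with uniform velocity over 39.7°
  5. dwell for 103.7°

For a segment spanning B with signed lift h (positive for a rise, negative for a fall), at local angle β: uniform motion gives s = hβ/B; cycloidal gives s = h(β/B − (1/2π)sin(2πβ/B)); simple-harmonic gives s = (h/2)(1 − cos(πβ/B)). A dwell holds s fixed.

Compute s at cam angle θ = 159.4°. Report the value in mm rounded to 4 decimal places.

seg 1 [0°–114.3°] cycloidal, h=25: full span → s += 25 → s = 25.0000
seg 2 [114.3°–184.1°] cycloidal, h=16: θ=159.4° here. β=45.1, B=69.8. 16·(0.6461 − sin(2π·0.6461)/(2π)) = 12.3613 → s = 37.3613

37.3613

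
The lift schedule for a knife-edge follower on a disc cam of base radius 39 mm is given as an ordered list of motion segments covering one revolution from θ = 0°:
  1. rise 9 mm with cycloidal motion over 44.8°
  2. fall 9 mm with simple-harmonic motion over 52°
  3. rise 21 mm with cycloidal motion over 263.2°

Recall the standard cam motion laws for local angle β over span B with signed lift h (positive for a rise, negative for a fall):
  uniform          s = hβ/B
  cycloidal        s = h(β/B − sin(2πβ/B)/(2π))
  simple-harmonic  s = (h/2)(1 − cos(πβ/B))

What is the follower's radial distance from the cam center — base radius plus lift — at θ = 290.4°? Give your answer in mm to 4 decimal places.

seg 1 [0°–44.8°] cycloidal, h=9: full span → s += 9 → s = 9.0000
seg 2 [44.8°–96.8°] simple-harmonic, h=-9: full span → s += -9 → s = 0.0000
seg 3 [96.8°–360°] cycloidal, h=21: θ=290.4° here. β=193.6, B=263.2. 21·(0.7356 − sin(2π·0.7356)/(2π)) = 18.7753 → s = 18.7753
radial distance = base radius + s = 39 + 18.7753 = 57.7753

57.7753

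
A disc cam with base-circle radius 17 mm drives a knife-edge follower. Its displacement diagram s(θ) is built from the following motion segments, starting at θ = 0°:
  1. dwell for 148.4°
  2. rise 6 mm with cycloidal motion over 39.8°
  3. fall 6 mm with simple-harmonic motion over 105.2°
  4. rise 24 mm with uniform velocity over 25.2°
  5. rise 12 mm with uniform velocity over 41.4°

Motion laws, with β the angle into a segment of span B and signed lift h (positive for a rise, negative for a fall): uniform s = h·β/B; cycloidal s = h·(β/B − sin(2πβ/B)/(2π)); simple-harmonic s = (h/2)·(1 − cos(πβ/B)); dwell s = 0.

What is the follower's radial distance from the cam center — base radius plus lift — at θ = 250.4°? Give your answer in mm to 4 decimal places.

seg 1 [0°–148.4°] dwell: s stays 0.0000
seg 2 [148.4°–188.2°] cycloidal, h=6: full span → s += 6 → s = 6.0000
seg 3 [188.2°–293.4°] simple-harmonic, h=-6: θ=250.4° here. β=62.2, B=105.2. -6/2·(1 − cos(π·0.5913)) = -3.8483 → s = 2.1517
radial distance = base radius + s = 17 + 2.1517 = 19.1517

19.1517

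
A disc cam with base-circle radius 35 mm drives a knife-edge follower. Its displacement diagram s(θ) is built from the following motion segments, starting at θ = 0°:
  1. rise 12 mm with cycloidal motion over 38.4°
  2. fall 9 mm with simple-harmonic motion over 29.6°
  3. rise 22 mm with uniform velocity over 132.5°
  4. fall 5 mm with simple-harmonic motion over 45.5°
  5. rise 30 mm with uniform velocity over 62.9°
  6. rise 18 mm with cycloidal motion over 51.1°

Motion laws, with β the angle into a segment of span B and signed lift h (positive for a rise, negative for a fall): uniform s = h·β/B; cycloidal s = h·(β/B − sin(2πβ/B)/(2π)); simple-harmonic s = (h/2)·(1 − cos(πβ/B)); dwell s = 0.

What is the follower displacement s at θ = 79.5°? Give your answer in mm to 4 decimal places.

seg 1 [0°–38.4°] cycloidal, h=12: full span → s += 12 → s = 12.0000
seg 2 [38.4°–68°] simple-harmonic, h=-9: full span → s += -9 → s = 3.0000
seg 3 [68°–200.5°] uniform, h=22: θ=79.5° here. β=11.5, B=132.5. 22·11.5/132.5 = 1.9094 → s = 4.9094

4.9094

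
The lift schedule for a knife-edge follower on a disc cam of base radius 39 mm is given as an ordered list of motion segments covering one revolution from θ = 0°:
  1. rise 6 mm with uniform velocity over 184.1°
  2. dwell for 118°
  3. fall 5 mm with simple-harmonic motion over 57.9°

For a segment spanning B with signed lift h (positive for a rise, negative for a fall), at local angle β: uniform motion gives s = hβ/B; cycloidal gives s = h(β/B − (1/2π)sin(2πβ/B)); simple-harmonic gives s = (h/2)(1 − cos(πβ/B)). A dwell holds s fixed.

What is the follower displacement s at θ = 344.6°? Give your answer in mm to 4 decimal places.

seg 1 [0°–184.1°] uniform, h=6: full span → s += 6 → s = 6.0000
seg 2 [184.1°–302.1°] dwell: s stays 6.0000
seg 3 [302.1°–360°] simple-harmonic, h=-5: θ=344.6° here. β=42.5, B=57.9. -5/2·(1 − cos(π·0.7340)) = -4.1769 → s = 1.8231

1.8231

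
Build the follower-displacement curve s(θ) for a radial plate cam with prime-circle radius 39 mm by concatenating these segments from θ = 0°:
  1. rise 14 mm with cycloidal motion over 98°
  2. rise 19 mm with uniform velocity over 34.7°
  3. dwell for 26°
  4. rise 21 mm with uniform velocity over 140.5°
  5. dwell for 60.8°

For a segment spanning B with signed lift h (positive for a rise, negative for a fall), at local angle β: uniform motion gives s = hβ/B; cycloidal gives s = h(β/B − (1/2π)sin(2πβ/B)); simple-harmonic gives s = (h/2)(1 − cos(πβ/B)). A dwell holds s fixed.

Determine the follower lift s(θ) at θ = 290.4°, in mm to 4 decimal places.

seg 1 [0°–98°] cycloidal, h=14: full span → s += 14 → s = 14.0000
seg 2 [98°–132.7°] uniform, h=19: full span → s += 19 → s = 33.0000
seg 3 [132.7°–158.7°] dwell: s stays 33.0000
seg 4 [158.7°–299.2°] uniform, h=21: θ=290.4° here. β=131.7, B=140.5. 21·131.7/140.5 = 19.6847 → s = 52.6847

52.6847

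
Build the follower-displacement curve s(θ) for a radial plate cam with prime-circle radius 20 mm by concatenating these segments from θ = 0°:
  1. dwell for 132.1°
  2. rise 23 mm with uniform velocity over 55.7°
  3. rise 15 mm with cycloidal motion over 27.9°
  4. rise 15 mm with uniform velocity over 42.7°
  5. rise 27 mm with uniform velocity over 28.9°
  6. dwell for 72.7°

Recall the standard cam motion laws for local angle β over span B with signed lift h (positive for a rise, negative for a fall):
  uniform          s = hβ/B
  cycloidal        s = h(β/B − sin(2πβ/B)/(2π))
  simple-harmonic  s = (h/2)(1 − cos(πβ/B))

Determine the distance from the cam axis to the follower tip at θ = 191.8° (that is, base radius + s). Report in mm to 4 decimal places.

seg 1 [0°–132.1°] dwell: s stays 0.0000
seg 2 [132.1°–187.8°] uniform, h=23: full span → s += 23 → s = 23.0000
seg 3 [187.8°–215.7°] cycloidal, h=15: θ=191.8° here. β=4, B=27.9. 15·(0.1434 − sin(2π·0.1434)/(2π)) = 0.2793 → s = 23.2793
radial distance = base radius + s = 20 + 23.2793 = 43.2793

43.2793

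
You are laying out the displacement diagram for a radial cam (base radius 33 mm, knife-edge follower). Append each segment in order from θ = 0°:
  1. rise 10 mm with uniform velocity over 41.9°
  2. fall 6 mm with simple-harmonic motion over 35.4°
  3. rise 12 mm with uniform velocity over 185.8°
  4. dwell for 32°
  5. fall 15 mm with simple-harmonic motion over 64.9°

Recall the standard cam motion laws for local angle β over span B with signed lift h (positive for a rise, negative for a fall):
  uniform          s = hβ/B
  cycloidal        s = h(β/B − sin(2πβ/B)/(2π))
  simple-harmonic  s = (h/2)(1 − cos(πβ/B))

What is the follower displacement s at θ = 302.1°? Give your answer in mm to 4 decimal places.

seg 1 [0°–41.9°] uniform, h=10: full span → s += 10 → s = 10.0000
seg 2 [41.9°–77.3°] simple-harmonic, h=-6: full span → s += -6 → s = 4.0000
seg 3 [77.3°–263.1°] uniform, h=12: full span → s += 12 → s = 16.0000
seg 4 [263.1°–295.1°] dwell: s stays 16.0000
seg 5 [295.1°–360°] simple-harmonic, h=-15: θ=302.1° here. β=7, B=64.9. -15/2·(1 − cos(π·0.1079)) = -0.4265 → s = 15.5735

15.5735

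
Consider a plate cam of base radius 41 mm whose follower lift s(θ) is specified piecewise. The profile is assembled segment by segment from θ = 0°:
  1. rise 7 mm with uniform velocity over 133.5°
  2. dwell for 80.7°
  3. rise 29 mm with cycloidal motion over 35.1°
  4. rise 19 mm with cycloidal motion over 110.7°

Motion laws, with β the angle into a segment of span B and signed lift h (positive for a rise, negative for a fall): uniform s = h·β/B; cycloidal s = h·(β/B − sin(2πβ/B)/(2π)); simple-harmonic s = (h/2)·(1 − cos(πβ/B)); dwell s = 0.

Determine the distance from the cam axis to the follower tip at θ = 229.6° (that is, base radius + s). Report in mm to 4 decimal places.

seg 1 [0°–133.5°] uniform, h=7: full span → s += 7 → s = 7.0000
seg 2 [133.5°–214.2°] dwell: s stays 7.0000
seg 3 [214.2°–249.3°] cycloidal, h=29: θ=229.6° here. β=15.4, B=35.1. 29·(0.4387 − sin(2π·0.4387)/(2π)) = 10.9908 → s = 17.9908
radial distance = base radius + s = 41 + 17.9908 = 58.9908

58.9908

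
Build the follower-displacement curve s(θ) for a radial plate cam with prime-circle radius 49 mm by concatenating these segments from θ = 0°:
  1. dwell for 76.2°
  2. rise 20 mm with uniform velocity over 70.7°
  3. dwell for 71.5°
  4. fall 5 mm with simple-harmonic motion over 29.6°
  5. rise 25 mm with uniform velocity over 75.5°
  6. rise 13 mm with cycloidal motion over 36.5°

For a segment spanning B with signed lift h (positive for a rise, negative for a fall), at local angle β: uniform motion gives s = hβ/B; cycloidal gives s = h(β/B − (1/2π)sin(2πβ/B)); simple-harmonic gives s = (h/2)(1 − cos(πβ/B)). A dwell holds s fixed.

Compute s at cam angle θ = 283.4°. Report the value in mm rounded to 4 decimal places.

seg 1 [0°–76.2°] dwell: s stays 0.0000
seg 2 [76.2°–146.9°] uniform, h=20: full span → s += 20 → s = 20.0000
seg 3 [146.9°–218.4°] dwell: s stays 20.0000
seg 4 [218.4°–248°] simple-harmonic, h=-5: full span → s += -5 → s = 15.0000
seg 5 [248°–323.5°] uniform, h=25: θ=283.4° here. β=35.4, B=75.5. 25·35.4/75.5 = 11.7219 → s = 26.7219

26.7219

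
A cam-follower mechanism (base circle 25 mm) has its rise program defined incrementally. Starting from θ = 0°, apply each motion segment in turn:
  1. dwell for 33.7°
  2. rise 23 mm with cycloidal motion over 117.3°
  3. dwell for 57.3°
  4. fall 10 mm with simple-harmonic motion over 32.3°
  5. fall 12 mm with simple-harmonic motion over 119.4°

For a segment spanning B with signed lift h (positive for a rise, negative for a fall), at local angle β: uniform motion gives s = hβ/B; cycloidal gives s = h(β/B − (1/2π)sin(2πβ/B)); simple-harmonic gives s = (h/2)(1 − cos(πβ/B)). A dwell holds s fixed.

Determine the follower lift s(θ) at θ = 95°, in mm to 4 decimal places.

seg 1 [0°–33.7°] dwell: s stays 0.0000
seg 2 [33.7°–151°] cycloidal, h=23: θ=95° here. β=61.3, B=117.3. 23·(0.5226 − sin(2π·0.5226)/(2π)) = 12.5375 → s = 12.5375

12.5375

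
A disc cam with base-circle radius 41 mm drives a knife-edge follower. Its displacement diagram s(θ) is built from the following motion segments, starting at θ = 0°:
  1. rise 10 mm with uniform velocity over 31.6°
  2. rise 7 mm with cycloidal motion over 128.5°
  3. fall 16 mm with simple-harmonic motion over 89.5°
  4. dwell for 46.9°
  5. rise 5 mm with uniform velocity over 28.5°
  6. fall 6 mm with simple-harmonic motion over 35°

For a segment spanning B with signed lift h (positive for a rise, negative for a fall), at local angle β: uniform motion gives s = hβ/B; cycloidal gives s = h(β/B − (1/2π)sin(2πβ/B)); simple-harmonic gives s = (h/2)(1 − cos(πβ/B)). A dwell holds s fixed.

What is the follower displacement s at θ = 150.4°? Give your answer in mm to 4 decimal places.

seg 1 [0°–31.6°] uniform, h=10: full span → s += 10 → s = 10.0000
seg 2 [31.6°–160.1°] cycloidal, h=7: θ=150.4° here. β=118.8, B=128.5. 7·(0.9245 − sin(2π·0.9245)/(2π)) = 6.9804 → s = 16.9804

16.9804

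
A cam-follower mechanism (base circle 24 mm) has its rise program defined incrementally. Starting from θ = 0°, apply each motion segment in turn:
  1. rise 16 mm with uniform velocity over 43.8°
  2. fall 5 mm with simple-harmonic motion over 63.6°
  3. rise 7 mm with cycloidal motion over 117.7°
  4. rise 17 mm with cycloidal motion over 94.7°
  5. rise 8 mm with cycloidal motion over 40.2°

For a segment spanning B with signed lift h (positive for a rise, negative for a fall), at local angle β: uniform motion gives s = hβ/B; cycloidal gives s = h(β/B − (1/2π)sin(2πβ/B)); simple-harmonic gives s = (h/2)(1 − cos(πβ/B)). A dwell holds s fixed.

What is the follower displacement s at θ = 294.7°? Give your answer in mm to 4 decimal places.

seg 1 [0°–43.8°] uniform, h=16: full span → s += 16 → s = 16.0000
seg 2 [43.8°–107.4°] simple-harmonic, h=-5: full span → s += -5 → s = 11.0000
seg 3 [107.4°–225.1°] cycloidal, h=7: full span → s += 7 → s = 18.0000
seg 4 [225.1°–319.8°] cycloidal, h=17: θ=294.7° here. β=69.6, B=94.7. 17·(0.7350 − sin(2π·0.7350)/(2π)) = 15.1877 → s = 33.1877

33.1877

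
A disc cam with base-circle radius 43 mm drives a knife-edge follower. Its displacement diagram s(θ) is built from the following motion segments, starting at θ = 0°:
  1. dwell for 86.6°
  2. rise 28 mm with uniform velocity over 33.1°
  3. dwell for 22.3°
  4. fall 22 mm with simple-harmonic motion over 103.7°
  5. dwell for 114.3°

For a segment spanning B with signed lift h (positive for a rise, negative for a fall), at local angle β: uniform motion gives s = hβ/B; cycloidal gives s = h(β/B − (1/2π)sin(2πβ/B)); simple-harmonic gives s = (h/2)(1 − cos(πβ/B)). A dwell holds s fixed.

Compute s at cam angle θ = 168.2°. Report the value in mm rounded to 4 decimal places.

seg 1 [0°–86.6°] dwell: s stays 0.0000
seg 2 [86.6°–119.7°] uniform, h=28: full span → s += 28 → s = 28.0000
seg 3 [119.7°–142°] dwell: s stays 28.0000
seg 4 [142°–245.7°] simple-harmonic, h=-22: θ=168.2° here. β=26.2, B=103.7. -22/2·(1 − cos(π·0.2527)) = -3.2869 → s = 24.7131

24.7131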